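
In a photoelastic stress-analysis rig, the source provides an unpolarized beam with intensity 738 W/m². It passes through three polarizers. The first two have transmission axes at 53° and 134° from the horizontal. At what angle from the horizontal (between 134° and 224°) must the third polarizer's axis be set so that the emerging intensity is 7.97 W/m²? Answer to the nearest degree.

θ ≈ 154°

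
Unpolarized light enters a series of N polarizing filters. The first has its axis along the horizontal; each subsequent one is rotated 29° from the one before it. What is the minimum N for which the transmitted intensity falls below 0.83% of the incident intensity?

N = 17

First polarizer halves the unpolarized light: factor 1/2.
Each further stage multiplies by cos²(29°) = 0.765.
After N polarizers: T = 0.5·0.765^(N−1). Require T < 0.0083 ⇒ N−1 > ln(0.0083/0.5)/ln(0.765) = 15.30, so N−1 ≥ 16 and N = 17.
Check: N=17 gives T = 0.006874 < 0.0083; N=16 gives T = 0.008986.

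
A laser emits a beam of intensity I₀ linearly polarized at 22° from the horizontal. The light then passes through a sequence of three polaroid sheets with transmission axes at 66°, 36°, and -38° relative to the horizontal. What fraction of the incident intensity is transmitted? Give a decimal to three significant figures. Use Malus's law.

≈ 0.0295 I₀

By Malus's law, I₁ = I₀ cos²(66° − 22°) = I₀ cos²(44°) = 0.5174 I₀.
I₂ = I₁ cos²(36° − 66°) = 0.5174 I₀ · cos²(30°) = 0.3881 I₀.
I₃ = I₂ cos²(-38° − 36°) = 0.3881 I₀ · cos²(74°) = 0.02949 I₀.
Transmitted fraction = 0.02949.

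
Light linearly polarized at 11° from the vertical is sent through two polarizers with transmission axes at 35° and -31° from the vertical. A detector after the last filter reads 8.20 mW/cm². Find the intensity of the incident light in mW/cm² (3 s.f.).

I₁ = I₀ cos²(35° − 11°) = I₀ cos²(24°) = 0.8346 I₀.
I₂ = I₁ cos²(-31° − 35°) = 0.8346 I₀ · cos²(66°) = 0.1381 I₀.
So 8.20 mW/cm² = 0.1381 I₀, giving I₀ = 8.20/0.1381 = 59.39 mW/cm².

I₀ ≈ 59.4 mW/cm²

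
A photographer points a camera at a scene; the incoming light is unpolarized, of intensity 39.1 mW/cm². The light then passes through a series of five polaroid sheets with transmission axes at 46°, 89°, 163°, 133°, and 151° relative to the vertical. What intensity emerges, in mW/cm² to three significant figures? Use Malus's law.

Unpolarized light through the first polarizer → I₁ = 39.1 mW/cm²/2 = 19.55 mW/cm², polarized at 46°.
I₂ = I₁ · cos²(43°) = 19.55 · 0.5349 = 10.46 mW/cm².
I₃ = I₂ · cos²(74°) = 10.46 · 0.07598 = 0.7945 mW/cm².
I₄ = I₃ · cos²(30°) = 0.7945 · 0.75 = 0.5959 mW/cm².
I₅ = I₄ · cos²(18°) = 0.5959 · 0.9045 = 0.539 mW/cm².

I ≈ 0.539 mW/cm²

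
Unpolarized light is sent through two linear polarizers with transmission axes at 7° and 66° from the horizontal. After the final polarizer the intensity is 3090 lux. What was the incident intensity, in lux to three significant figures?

Unpolarized light through the first polarizer → I₁ = ½ I₀, now polarized at 7°.
I₂ = I₁ cos²(66° − 7°) = 0.5 I₀ · cos²(59°) = 0.1326 I₀.
So 3090 lux = 0.1326 I₀, giving I₀ = 3090/0.1326 = 2.33e+04 lux.

I₀ ≈ 2.33e4 lux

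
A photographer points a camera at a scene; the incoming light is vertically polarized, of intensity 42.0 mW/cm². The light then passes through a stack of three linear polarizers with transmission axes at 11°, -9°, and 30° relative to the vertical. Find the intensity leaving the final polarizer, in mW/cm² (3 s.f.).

I₁ = 42.0 mW/cm² · cos²(11°) = 40.47 mW/cm².
I₂ = I₁ · cos²(20°) = 40.47 · 0.883 = 35.74 mW/cm².
I₃ = I₂ · cos²(39°) = 35.74 · 0.604 = 21.58 mW/cm².

I ≈ 21.6 mW/cm²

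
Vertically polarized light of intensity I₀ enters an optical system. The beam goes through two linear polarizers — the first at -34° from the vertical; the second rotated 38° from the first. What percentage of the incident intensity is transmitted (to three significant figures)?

≈ 42.7%

I₁ = I₀ cos²(-34° − 0°) = I₀ cos²(34°) = 0.6873 I₀.
I₂ = I₁ cos²(38°) = 0.6873 · 0.621 I₀ = 0.4268 I₀.
That is 42.68% of the incident intensity.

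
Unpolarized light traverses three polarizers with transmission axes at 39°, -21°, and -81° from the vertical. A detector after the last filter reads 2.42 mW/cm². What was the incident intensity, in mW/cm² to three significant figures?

Unpolarized light through the first polarizer → I₁ = ½ I₀, now polarized at 39°.
I₂ = I₁ cos²(-21° − 39°) = 0.5 I₀ · cos²(60°) = 0.125 I₀.
I₃ = I₂ cos²(-81° + 21°) = 0.125 I₀ · cos²(60°) = 0.03125 I₀.
So 2.42 mW/cm² = 0.03125 I₀, giving I₀ = 2.42/0.03125 = 77.44 mW/cm².

I₀ ≈ 77.4 mW/cm²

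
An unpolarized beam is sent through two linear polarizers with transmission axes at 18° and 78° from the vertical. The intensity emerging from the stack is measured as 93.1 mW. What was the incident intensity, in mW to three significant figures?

I₀ ≈ 745 mW

Unpolarized light through the first polarizer → I₁ = ½ I₀, now polarized at 18°.
I₂ = I₁ cos²(78° − 18°) = 0.5 I₀ · cos²(60°) = 0.125 I₀.
So 93.1 mW = 0.125 I₀, giving I₀ = 93.1/0.125 = 744.8 mW.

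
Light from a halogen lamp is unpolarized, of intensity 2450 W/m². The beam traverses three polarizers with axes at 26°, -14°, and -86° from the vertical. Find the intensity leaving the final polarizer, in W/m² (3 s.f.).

I ≈ 68.6 W/m²

Unpolarized light through the first polarizer → I₁ = 2450 W/m²/2 = 1225 W/m², polarized at 26°.
I₂ = I₁ · cos²(40°) = 1225 · 0.5868 = 718.9 W/m².
I₃ = I₂ · cos²(72°) = 718.9 · 0.09549 = 68.64 W/m².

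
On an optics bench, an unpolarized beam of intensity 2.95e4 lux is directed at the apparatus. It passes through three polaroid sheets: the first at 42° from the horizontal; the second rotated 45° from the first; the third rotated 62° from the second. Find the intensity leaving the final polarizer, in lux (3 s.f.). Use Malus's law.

I ≈ 1630 lux

Unpolarized light through the first polarizer → I₁ = 2.95e4 lux/2 = 1.475e+04 lux, polarized at 42°.
I₂ = I₁ · cos²(45°) = 1.475e+04 · 0.5 = 7375 lux.
I₃ = I₂ · cos²(62°) = 7375 · 0.2204 = 1625 lux.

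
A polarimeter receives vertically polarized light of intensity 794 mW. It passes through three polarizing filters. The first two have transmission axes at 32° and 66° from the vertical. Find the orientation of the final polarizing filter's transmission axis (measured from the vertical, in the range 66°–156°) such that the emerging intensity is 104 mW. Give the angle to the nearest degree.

θ ≈ 125°

By Malus's law, I₁ = I₀ cos²(32° − 0°) = I₀ cos²(32°) = 0.7192 I₀.
I₂ = I₁ cos²(66° − 32°) = 0.7192 I₀ · cos²(34°) = 0.4943 I₀.
Target fraction: 104 / 794 mW = 0.131 of I₀.
Need I₃/I₀ = 0.131, so cos²(θ − 66°) = 0.131 / 0.4943 = 0.265.
θ − 66° = arccos(√0.265) = 59.0°, giving θ ≈ 66 + 59.0 = 125.0°.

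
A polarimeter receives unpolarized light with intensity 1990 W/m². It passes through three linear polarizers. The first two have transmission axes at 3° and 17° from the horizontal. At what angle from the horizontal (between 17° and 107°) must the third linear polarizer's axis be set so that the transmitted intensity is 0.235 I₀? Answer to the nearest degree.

Unpolarized light through the first polarizer → I₁ = ½ I₀, now polarized at 3°.
I₂ = I₁ cos²(17° − 3°) = 0.5 I₀ · cos²(14°) = 0.4707 I₀.
Need I₃/I₀ = 0.235, so cos²(θ − 17°) = 0.235 / 0.4707 = 0.4992.
θ − 17° = arccos(√0.4992) = 45.0°, giving θ ≈ 17 + 45.0 = 62.0°.

θ ≈ 62°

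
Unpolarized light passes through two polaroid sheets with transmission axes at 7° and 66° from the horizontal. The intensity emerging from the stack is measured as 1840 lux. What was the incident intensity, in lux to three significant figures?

I₀ ≈ 1.39e4 lux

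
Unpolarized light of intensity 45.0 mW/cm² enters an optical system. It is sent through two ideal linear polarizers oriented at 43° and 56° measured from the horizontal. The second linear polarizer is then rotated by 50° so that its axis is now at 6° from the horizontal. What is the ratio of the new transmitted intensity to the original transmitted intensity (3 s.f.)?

I_new/I_old ≈ 0.672

Before rotation:
Unpolarized light through the first polarizer → I₁ = ½ I₀, now polarized at 43°.
I₂ = I₁ cos²(56° − 43°) = 0.5 I₀ · cos²(13°) = 0.4747 I₀.
After rotation:
Unpolarized light through the first polarizer → I₁ = ½ I₀, now polarized at 43°.
I₂ = I₁ cos²(6° − 43°) = 0.5 I₀ · cos²(37°) = 0.3189 I₀.
Ratio = 0.3189 / 0.4747 = 0.6718.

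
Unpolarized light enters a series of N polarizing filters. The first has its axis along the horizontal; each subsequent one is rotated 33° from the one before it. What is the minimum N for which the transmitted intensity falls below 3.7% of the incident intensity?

First polarizer halves the unpolarized light: factor 1/2.
Each further stage multiplies by cos²(33°) = 0.7034.
After N polarizers: T = 0.5·0.7034^(N−1). Require T < 0.037 ⇒ N−1 > ln(0.037/0.5)/ln(0.7034) = 7.40, so N−1 ≥ 8 and N = 9.
Check: N=9 gives T = 0.02995 < 0.037; N=8 gives T = 0.04258.

N = 9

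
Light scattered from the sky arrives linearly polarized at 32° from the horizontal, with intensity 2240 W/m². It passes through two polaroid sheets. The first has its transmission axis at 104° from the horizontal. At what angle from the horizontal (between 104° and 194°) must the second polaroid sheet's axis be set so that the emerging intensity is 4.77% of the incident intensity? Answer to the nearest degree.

I₁ = I₀ cos²(104° − 32°) = I₀ cos²(72°) = 0.09549 I₀.
Need I₂/I₀ = 0.0477, so cos²(θ − 104°) = 0.0477 / 0.09549 = 0.4995.
θ − 104° = arccos(√0.4995) = 45.0°, giving θ ≈ 104 + 45.0 = 149.0°.

θ ≈ 149°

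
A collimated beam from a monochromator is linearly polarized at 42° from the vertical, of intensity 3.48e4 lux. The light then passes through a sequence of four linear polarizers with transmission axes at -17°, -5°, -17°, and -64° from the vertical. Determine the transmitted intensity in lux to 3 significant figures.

I ≈ 3930 lux

I₁ = 3.48e4 lux · cos²(59°) = 9231 lux.
I₂ = I₁ · cos²(12°) = 9231 · 0.9568 = 8832 lux.
I₃ = I₂ · cos²(12°) = 8832 · 0.9568 = 8450 lux.
I₄ = I₃ · cos²(47°) = 8450 · 0.4651 = 3930 lux.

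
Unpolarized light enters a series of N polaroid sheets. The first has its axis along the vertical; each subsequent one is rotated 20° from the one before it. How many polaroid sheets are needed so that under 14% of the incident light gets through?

N = 12

First polarizer halves the unpolarized light: factor 1/2.
Each further stage multiplies by cos²(20°) = 0.883.
After N polarizers: T = 0.5·0.883^(N−1). Require T < 0.14 ⇒ N−1 > ln(0.14/0.5)/ln(0.883) = 10.23, so N−1 ≥ 11 and N = 12.
Check: N=12 gives T = 0.1273 < 0.14; N=11 gives T = 0.1441.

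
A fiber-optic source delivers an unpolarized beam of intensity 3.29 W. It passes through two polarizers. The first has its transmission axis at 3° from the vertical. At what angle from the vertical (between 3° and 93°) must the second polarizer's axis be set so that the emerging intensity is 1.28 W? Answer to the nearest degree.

θ ≈ 31°

Unpolarized light through the first polarizer → I₁ = ½ I₀, now polarized at 3°.
Target fraction: 1.28 / 3.29 W = 0.3891 of I₀.
Need I₂/I₀ = 0.3891, so cos²(θ − 3°) = 0.3891 / 0.5 = 0.7781.
θ − 3° = arccos(√0.7781) = 28.1°, giving θ ≈ 3 + 28.1 = 31.1°.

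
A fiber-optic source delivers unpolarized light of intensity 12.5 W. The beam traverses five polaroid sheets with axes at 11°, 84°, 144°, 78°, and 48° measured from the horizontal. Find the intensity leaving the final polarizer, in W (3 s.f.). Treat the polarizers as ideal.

I ≈ 0.0166 W

Unpolarized light through the first polarizer → I₁ = 12.5 W/2 = 6.25 W, polarized at 11°.
I₂ = I₁ · cos²(73°) = 6.25 · 0.08548 = 0.5343 W.
I₃ = I₂ · cos²(60°) = 0.5343 · 0.25 = 0.1336 W.
I₄ = I₃ · cos²(66°) = 0.1336 · 0.1654 = 0.0221 W.
I₅ = I₄ · cos²(30°) = 0.0221 · 0.75 = 0.01657 W.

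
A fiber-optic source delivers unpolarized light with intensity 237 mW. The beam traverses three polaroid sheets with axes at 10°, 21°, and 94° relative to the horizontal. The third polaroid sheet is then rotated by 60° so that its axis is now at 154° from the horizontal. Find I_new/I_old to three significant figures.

Before rotation:
Unpolarized light through the first polarizer → I₁ = ½ I₀, now polarized at 10°.
I₂ = I₁ cos²(21° − 10°) = 0.5 I₀ · cos²(11°) = 0.4818 I₀.
I₃ = I₂ cos²(94° − 21°) = 0.4818 I₀ · cos²(73°) = 0.04118 I₀.
After rotation:
Unpolarized light through the first polarizer → I₁ = ½ I₀, now polarized at 10°.
I₂ = I₁ cos²(21° − 10°) = 0.5 I₀ · cos²(11°) = 0.4818 I₀.
Angle between axes 2 and 3: 47°. I₃ = 0.4818 I₀ · cos²(47°) = 0.2241 I₀.
Ratio = 0.2241 / 0.04118 = 5.441.

I_new/I_old ≈ 5.44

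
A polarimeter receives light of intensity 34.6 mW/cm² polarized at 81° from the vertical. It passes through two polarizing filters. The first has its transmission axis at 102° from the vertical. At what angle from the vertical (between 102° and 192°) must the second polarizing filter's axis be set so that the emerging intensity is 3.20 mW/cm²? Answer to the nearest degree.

θ ≈ 173°

By Malus's law, I₁ = I₀ cos²(102° − 81°) = I₀ cos²(21°) = 0.8716 I₀.
Target fraction: 3.20 / 34.6 mW/cm² = 0.09249 of I₀.
Need I₂/I₀ = 0.09249, so cos²(θ − 102°) = 0.09249 / 0.8716 = 0.1061.
θ − 102° = arccos(√0.1061) = 71.0°, giving θ ≈ 102 + 71.0 = 173.0°.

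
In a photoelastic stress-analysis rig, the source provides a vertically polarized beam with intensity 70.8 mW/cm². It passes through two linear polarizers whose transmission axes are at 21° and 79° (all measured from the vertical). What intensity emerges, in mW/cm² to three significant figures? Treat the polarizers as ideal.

I ≈ 17.3 mW/cm²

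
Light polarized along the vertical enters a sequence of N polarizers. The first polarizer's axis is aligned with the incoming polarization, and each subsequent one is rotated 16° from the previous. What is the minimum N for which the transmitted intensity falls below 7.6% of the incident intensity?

First polarizer is aligned with the polarization: full transmission.
Each further stage multiplies by cos²(16°) = 0.924.
After N polarizers: T = 0.924^(N−1). Require T < 0.076 ⇒ N−1 > ln(0.076)/ln(0.924) = 32.61, so N−1 ≥ 33 and N = 34.
Check: N=34 gives T = 0.07371 < 0.076; N=33 gives T = 0.07977.

N = 34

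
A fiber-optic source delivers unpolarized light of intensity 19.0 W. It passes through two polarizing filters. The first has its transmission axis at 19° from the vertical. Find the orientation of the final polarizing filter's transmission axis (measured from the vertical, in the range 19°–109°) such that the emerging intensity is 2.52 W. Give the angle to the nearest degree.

Unpolarized light through the first polarizer → I₁ = ½ I₀, now polarized at 19°.
Target fraction: 2.52 / 19.0 W = 0.1326 of I₀.
Need I₂/I₀ = 0.1326, so cos²(θ − 19°) = 0.1326 / 0.5 = 0.2653.
θ − 19° = arccos(√0.2653) = 59.0°, giving θ ≈ 19 + 59.0 = 78.0°.

θ ≈ 78°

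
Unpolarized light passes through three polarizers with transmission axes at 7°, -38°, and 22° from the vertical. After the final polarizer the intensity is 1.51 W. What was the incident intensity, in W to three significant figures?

I₀ ≈ 24.2 W

Unpolarized light through the first polarizer → I₁ = ½ I₀, now polarized at 7°.
I₂ = I₁ cos²(-38° − 7°) = 0.5 I₀ · cos²(45°) = 0.25 I₀.
I₃ = I₂ cos²(22° + 38°) = 0.25 I₀ · cos²(60°) = 0.0625 I₀.
So 1.51 W = 0.0625 I₀, giving I₀ = 1.51/0.0625 = 24.16 W.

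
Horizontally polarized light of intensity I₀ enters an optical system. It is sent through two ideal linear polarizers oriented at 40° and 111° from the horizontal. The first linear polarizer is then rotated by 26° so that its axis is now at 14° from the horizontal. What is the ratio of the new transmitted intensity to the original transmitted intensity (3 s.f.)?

Before rotation:
I₁ = I₀ cos²(40° − 0°) = I₀ cos²(40°) = 0.5868 I₀.
I₂ = I₁ cos²(111° − 40°) = 0.5868 I₀ · cos²(71°) = 0.0622 I₀.
After rotation:
I₁ = I₀ cos²(14° − 0°) = I₀ cos²(14°) = 0.9415 I₀.
Angle between axes 1 and 2: 83°. I₂ = 0.9415 I₀ · cos²(83°) = 0.01398 I₀.
Ratio = 0.01398 / 0.0622 = 0.2248.

I_new/I_old ≈ 0.225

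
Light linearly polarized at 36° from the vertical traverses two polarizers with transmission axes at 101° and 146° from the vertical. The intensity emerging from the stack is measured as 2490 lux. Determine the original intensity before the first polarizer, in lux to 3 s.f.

By Malus's law, I₁ = I₀ cos²(101° − 36°) = I₀ cos²(65°) = 0.1786 I₀.
I₂ = I₁ cos²(146° − 101°) = 0.1786 I₀ · cos²(45°) = 0.0893 I₀.
So 2490 lux = 0.0893 I₀, giving I₀ = 2490/0.0893 = 2.788e+04 lux.

I₀ ≈ 2.79e4 lux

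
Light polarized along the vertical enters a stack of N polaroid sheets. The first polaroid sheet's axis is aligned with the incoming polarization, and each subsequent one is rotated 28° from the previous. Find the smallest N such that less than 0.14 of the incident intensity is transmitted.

N = 9

First polarizer is aligned with the polarization: full transmission.
Each further stage multiplies by cos²(28°) = 0.7796.
After N polarizers: T = 0.7796^(N−1). Require T < 0.14 ⇒ N−1 > ln(0.14)/ln(0.7796) = 7.90, so N−1 ≥ 8 and N = 9.
Check: N=9 gives T = 0.1364 < 0.14; N=8 gives T = 0.175.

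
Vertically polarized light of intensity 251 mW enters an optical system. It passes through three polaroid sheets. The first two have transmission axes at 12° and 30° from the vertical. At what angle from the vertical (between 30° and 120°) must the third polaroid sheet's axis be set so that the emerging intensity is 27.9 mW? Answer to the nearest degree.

By Malus's law, I₁ = I₀ cos²(12° − 0°) = I₀ cos²(12°) = 0.9568 I₀.
I₂ = I₁ cos²(30° − 12°) = 0.9568 I₀ · cos²(18°) = 0.8654 I₀.
Target fraction: 27.9 / 251 mW = 0.1112 of I₀.
Need I₃/I₀ = 0.1112, so cos²(θ − 30°) = 0.1112 / 0.8654 = 0.1284.
θ − 30° = arccos(√0.1284) = 69.0°, giving θ ≈ 30 + 69.0 = 99.0°.

θ ≈ 99°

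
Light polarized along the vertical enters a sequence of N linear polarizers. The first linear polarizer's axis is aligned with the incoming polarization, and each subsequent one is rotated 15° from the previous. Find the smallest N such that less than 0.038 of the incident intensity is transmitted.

First polarizer is aligned with the polarization: full transmission.
Each further stage multiplies by cos²(15°) = 0.933.
After N polarizers: T = 0.933^(N−1). Require T < 0.038 ⇒ N−1 > ln(0.038)/ln(0.933) = 47.16, so N−1 ≥ 48 and N = 49.
Check: N=49 gives T = 0.03586 < 0.038; N=48 gives T = 0.03843.

N = 49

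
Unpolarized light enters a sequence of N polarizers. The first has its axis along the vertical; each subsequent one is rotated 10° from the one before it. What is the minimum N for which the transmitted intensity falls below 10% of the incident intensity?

N = 54

First polarizer halves the unpolarized light: factor 1/2.
Each further stage multiplies by cos²(10°) = 0.9698.
After N polarizers: T = 0.5·0.9698^(N−1). Require T < 0.10 ⇒ N−1 > ln(0.10/0.5)/ln(0.9698) = 52.57, so N−1 ≥ 53 and N = 54.
Check: N=54 gives T = 0.09868 < 0.10; N=53 gives T = 0.1017.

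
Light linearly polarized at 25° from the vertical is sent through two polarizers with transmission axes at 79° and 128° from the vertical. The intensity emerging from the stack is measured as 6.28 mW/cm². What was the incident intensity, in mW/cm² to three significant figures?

By Malus's law, I₁ = I₀ cos²(79° − 25°) = I₀ cos²(54°) = 0.3455 I₀.
I₂ = I₁ cos²(128° − 79°) = 0.3455 I₀ · cos²(49°) = 0.1487 I₀.
So 6.28 mW/cm² = 0.1487 I₀, giving I₀ = 6.28/0.1487 = 42.23 mW/cm².

I₀ ≈ 42.2 mW/cm²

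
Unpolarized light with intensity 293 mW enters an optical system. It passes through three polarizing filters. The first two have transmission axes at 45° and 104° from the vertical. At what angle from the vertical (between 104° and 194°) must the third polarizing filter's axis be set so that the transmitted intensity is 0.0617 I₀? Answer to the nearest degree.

θ ≈ 151°

Unpolarized light through the first polarizer → I₁ = ½ I₀, now polarized at 45°.
I₂ = I₁ cos²(104° − 45°) = 0.5 I₀ · cos²(59°) = 0.1326 I₀.
Need I₃/I₀ = 0.0617, so cos²(θ − 104°) = 0.0617 / 0.1326 = 0.4652.
θ − 104° = arccos(√0.4652) = 47.0°, giving θ ≈ 104 + 47.0 = 151.0°.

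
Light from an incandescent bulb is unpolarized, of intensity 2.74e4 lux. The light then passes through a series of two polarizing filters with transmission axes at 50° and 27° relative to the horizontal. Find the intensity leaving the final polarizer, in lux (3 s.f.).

Unpolarized light through the first polarizer → I₁ = 2.74e4 lux/2 = 1.37e+04 lux, polarized at 50°.
I₂ = I₁ · cos²(23°) = 1.37e+04 · 0.8473 = 1.161e+04 lux.

I ≈ 1.16e4 lux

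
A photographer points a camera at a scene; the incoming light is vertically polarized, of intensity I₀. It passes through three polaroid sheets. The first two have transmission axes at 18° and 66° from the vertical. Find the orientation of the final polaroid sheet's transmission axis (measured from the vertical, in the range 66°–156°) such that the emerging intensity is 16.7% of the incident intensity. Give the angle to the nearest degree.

θ ≈ 116°

By Malus's law, I₁ = I₀ cos²(18° − 0°) = I₀ cos²(18°) = 0.9045 I₀.
I₂ = I₁ cos²(66° − 18°) = 0.9045 I₀ · cos²(48°) = 0.405 I₀.
Need I₃/I₀ = 0.167, so cos²(θ − 66°) = 0.167 / 0.405 = 0.4124.
θ − 66° = arccos(√0.4124) = 50.0°, giving θ ≈ 66 + 50.0 = 116.0°.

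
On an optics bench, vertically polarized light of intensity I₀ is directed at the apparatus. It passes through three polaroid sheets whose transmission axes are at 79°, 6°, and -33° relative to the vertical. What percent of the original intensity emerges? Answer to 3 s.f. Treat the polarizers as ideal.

By Malus's law, I₁ = I₀ cos²(79° − 0°) = I₀ cos²(79°) = 0.03641 I₀.
I₂ = I₁ cos²(6° − 79°) = 0.03641 I₀ · cos²(73°) = 0.003112 I₀.
I₃ = I₂ cos²(-33° − 6°) = 0.003112 I₀ · cos²(39°) = 0.00188 I₀.
That is 0.188% of the incident intensity.

≈ 0.188%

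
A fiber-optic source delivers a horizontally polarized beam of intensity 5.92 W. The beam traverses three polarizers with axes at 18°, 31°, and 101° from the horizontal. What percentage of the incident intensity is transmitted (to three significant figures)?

I₁ = 5.92 W · cos²(18°) = 5.355 W.
I₂ = I₁ · cos²(13°) = 5.355 · 0.9494 = 5.084 W.
I₃ = I₂ · cos²(70°) = 5.084 · 0.117 = 0.5947 W.
That is 10.05% of the incident intensity.

≈ 10.0%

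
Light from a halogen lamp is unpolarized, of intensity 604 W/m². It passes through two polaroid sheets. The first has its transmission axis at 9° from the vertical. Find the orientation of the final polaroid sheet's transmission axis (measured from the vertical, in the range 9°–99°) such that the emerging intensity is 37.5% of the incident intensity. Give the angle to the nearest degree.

Unpolarized light through the first polarizer → I₁ = ½ I₀, now polarized at 9°.
Need I₂/I₀ = 0.375, so cos²(θ − 9°) = 0.375 / 0.5 = 0.75.
θ − 9° = arccos(√0.75) = 30.0°, giving θ ≈ 9 + 30.0 = 39.0°.

θ ≈ 39°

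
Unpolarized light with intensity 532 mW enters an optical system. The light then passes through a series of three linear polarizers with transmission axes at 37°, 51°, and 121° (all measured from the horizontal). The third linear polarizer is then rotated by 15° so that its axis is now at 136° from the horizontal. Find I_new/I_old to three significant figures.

Before rotation:
Unpolarized light through the first polarizer → I₁ = ½ I₀, now polarized at 37°.
I₂ = I₁ cos²(51° − 37°) = 0.5 I₀ · cos²(14°) = 0.4707 I₀.
I₃ = I₂ cos²(121° − 51°) = 0.4707 I₀ · cos²(70°) = 0.05507 I₀.
After rotation:
Unpolarized light through the first polarizer → I₁ = ½ I₀, now polarized at 37°.
I₂ = I₁ cos²(51° − 37°) = 0.5 I₀ · cos²(14°) = 0.4707 I₀.
I₃ = I₂ cos²(136° − 51°) = 0.4707 I₀ · cos²(85°) = 0.003576 I₀.
Ratio = 0.003576 / 0.05507 = 0.06494.

I_new/I_old ≈ 0.0649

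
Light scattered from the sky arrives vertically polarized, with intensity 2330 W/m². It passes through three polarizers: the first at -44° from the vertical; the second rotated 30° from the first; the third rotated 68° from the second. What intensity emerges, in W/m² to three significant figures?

I ≈ 127 W/m²

I₁ = 2330 W/m² · cos²(44°) = 1206 W/m².
I₂ = I₁ · cos²(30°) = 1206 · 0.75 = 904.2 W/m².
I₃ = I₂ · cos²(68°) = 904.2 · 0.1403 = 126.9 W/m².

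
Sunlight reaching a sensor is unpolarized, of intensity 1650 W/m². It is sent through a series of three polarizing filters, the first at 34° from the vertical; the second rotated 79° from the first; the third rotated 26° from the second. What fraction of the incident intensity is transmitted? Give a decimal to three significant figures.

I/I₀ ≈ 0.0147

Unpolarized light through the first polarizer → I₁ = 1650 W/m²/2 = 825 W/m², polarized at 34°.
I₂ = I₁ · cos²(79°) = 825 · 0.03641 = 30.04 W/m².
I₃ = I₂ · cos²(26°) = 30.04 · 0.8078 = 24.26 W/m².
Transmitted fraction = 0.01471.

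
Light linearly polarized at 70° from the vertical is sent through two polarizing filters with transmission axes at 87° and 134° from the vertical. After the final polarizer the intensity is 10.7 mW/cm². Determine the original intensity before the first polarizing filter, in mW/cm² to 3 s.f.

I₀ ≈ 25.2 mW/cm²

By Malus's law, I₁ = I₀ cos²(87° − 70°) = I₀ cos²(17°) = 0.9145 I₀.
I₂ = I₁ cos²(134° − 87°) = 0.9145 I₀ · cos²(47°) = 0.4254 I₀.
So 10.7 mW/cm² = 0.4254 I₀, giving I₀ = 10.7/0.4254 = 25.16 mW/cm².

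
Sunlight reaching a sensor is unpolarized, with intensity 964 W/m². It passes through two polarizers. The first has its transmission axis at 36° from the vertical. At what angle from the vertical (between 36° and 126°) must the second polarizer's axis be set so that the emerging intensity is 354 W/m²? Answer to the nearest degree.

Unpolarized light through the first polarizer → I₁ = ½ I₀, now polarized at 36°.
Target fraction: 354 / 964 W/m² = 0.3672 of I₀.
Need I₂/I₀ = 0.3672, so cos²(θ − 36°) = 0.3672 / 0.5 = 0.7344.
θ − 36° = arccos(√0.7344) = 31.0°, giving θ ≈ 36 + 31.0 = 67.0°.

θ ≈ 67°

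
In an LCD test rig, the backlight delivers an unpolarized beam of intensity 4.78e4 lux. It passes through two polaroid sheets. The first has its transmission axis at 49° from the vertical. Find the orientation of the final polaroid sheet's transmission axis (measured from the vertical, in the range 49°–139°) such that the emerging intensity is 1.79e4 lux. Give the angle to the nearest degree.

Unpolarized light through the first polarizer → I₁ = ½ I₀, now polarized at 49°.
Target fraction: 1.79e4 / 4.78e4 lux = 0.3745 of I₀.
Need I₂/I₀ = 0.3745, so cos²(θ − 49°) = 0.3745 / 0.5 = 0.749.
θ − 49° = arccos(√0.749) = 30.1°, giving θ ≈ 49 + 30.1 = 79.1°.

θ ≈ 79°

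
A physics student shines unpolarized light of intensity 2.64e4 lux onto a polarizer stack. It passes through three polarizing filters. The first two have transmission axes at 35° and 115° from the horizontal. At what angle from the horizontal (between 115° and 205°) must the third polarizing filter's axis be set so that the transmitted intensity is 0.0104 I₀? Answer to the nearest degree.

θ ≈ 149°

Unpolarized light through the first polarizer → I₁ = ½ I₀, now polarized at 35°.
I₂ = I₁ cos²(115° − 35°) = 0.5 I₀ · cos²(80°) = 0.01508 I₀.
Need I₃/I₀ = 0.0104, so cos²(θ − 115°) = 0.0104 / 0.01508 = 0.6898.
θ − 115° = arccos(√0.6898) = 33.8°, giving θ ≈ 115 + 33.8 = 148.8°.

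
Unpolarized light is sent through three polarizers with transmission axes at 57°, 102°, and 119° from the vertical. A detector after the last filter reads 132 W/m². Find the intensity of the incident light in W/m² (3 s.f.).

Unpolarized light through the first polarizer → I₁ = ½ I₀, now polarized at 57°.
I₂ = I₁ cos²(102° − 57°) = 0.5 I₀ · cos²(45°) = 0.25 I₀.
I₃ = I₂ cos²(119° − 102°) = 0.25 I₀ · cos²(17°) = 0.2286 I₀.
So 132 W/m² = 0.2286 I₀, giving I₀ = 132/0.2286 = 577.4 W/m².

I₀ ≈ 577 W/m²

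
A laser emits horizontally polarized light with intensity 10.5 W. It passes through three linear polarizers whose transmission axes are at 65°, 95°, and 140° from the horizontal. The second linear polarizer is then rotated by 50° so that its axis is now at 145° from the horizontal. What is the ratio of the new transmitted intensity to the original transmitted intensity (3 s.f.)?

I_new/I_old ≈ 0.0798

Before rotation:
By Malus's law, I₁ = I₀ cos²(65° − 0°) = I₀ cos²(65°) = 0.1786 I₀.
I₂ = I₁ cos²(95° − 65°) = 0.1786 I₀ · cos²(30°) = 0.134 I₀.
I₃ = I₂ cos²(140° − 95°) = 0.134 I₀ · cos²(45°) = 0.06698 I₀.
After rotation:
I₁ = I₀ cos²(65° − 0°) = I₀ cos²(65°) = 0.1786 I₀.
I₂ = I₁ cos²(145° − 65°) = 0.1786 I₀ · cos²(80°) = 0.005386 I₀.
I₃ = I₂ cos²(140° − 145°) = 0.005386 I₀ · cos²(5°) = 0.005345 I₀.
Ratio = 0.005345 / 0.06698 = 0.0798.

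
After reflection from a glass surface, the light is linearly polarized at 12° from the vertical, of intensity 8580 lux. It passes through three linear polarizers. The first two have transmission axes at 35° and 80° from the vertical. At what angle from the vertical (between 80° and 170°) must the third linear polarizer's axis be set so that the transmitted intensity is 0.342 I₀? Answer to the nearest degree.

θ ≈ 106°

By Malus's law, I₁ = I₀ cos²(35° − 12°) = I₀ cos²(23°) = 0.8473 I₀.
I₂ = I₁ cos²(80° − 35°) = 0.8473 I₀ · cos²(45°) = 0.4237 I₀.
Need I₃/I₀ = 0.342, so cos²(θ − 80°) = 0.342 / 0.4237 = 0.8072.
θ − 80° = arccos(√0.8072) = 26.0°, giving θ ≈ 80 + 26.0 = 106.0°.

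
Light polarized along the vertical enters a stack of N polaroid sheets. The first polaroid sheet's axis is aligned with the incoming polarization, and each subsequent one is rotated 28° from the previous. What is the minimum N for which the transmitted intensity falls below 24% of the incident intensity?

First polarizer is aligned with the polarization: full transmission.
Each further stage multiplies by cos²(28°) = 0.7796.
After N polarizers: T = 0.7796^(N−1). Require T < 0.24 ⇒ N−1 > ln(0.24)/ln(0.7796) = 5.73, so N−1 ≥ 6 and N = 7.
Check: N=7 gives T = 0.2245 < 0.24; N=6 gives T = 0.288.

N = 7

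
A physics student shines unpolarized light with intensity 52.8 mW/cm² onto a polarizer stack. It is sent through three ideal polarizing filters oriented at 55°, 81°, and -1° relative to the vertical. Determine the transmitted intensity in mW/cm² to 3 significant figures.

I ≈ 0.413 mW/cm²

Unpolarized light through the first polarizer → I₁ = 52.8 mW/cm²/2 = 26.4 mW/cm², polarized at 55°.
I₂ = I₁ · cos²(26°) = 26.4 · 0.8078 = 21.33 mW/cm².
I₃ = I₂ · cos²(82°) = 21.33 · 0.01937 = 0.4131 mW/cm².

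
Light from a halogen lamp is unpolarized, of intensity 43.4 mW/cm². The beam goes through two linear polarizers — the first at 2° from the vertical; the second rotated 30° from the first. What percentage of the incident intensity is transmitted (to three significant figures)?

≈ 37.5%

Unpolarized light through the first polarizer → I₁ = 43.4 mW/cm²/2 = 21.7 mW/cm², polarized at 2°.
I₂ = I₁ · cos²(30°) = 21.7 · 0.75 = 16.28 mW/cm².
That is 37.5% of the incident intensity.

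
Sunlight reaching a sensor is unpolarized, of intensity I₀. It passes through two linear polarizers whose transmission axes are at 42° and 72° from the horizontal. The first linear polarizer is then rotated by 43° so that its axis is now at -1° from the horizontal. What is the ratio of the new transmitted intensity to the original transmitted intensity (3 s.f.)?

Before rotation:
Unpolarized light through the first polarizer → I₁ = ½ I₀, now polarized at 42°.
I₂ = I₁ cos²(72° − 42°) = 0.5 I₀ · cos²(30°) = 0.375 I₀.
After rotation:
Unpolarized light through the first polarizer → I₁ = ½ I₀, now polarized at -1°.
I₂ = I₁ cos²(72° + 1°) = 0.5 I₀ · cos²(73°) = 0.04274 I₀.
Ratio = 0.04274 / 0.375 = 0.114.

I_new/I_old ≈ 0.114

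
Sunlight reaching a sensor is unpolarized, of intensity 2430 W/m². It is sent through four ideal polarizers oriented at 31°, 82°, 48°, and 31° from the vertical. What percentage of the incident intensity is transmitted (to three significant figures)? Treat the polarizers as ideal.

Unpolarized light through the first polarizer → I₁ = 2430 W/m²/2 = 1215 W/m², polarized at 31°.
I₂ = I₁ · cos²(51°) = 1215 · 0.396 = 481.2 W/m².
I₃ = I₂ · cos²(34°) = 481.2 · 0.6873 = 330.7 W/m².
I₄ = I₃ · cos²(17°) = 330.7 · 0.9145 = 302.5 W/m².
That is 12.45% of the incident intensity.

≈ 12.4%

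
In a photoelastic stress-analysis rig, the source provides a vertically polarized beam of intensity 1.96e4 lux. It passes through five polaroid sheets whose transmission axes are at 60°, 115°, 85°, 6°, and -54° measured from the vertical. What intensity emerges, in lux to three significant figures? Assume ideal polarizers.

I₁ = 1.96e4 lux · cos²(60°) = 4900 lux.
I₂ = I₁ · cos²(55°) = 4900 · 0.329 = 1612 lux.
I₃ = I₂ · cos²(30°) = 1612 · 0.75 = 1209 lux.
I₄ = I₃ · cos²(79°) = 1209 · 0.03641 = 44.02 lux.
I₅ = I₄ · cos²(60°) = 44.02 · 0.25 = 11 lux.

I ≈ 11.0 lux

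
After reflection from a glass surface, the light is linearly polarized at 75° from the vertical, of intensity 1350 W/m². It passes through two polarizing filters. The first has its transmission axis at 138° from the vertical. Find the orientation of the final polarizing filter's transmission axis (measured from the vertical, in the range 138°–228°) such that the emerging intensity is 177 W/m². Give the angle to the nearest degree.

I₁ = I₀ cos²(138° − 75°) = I₀ cos²(63°) = 0.2061 I₀.
Target fraction: 177 / 1350 W/m² = 0.1311 of I₀.
Need I₂/I₀ = 0.1311, so cos²(θ − 138°) = 0.1311 / 0.2061 = 0.6361.
θ − 138° = arccos(√0.6361) = 37.1°, giving θ ≈ 138 + 37.1 = 175.1°.

θ ≈ 175°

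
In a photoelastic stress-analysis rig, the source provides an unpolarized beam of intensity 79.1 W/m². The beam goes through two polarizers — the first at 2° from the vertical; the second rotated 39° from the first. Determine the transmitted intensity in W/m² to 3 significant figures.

Unpolarized light through the first polarizer → I₁ = 79.1 W/m²/2 = 39.55 W/m², polarized at 2°.
I₂ = I₁ · cos²(39°) = 39.55 · 0.604 = 23.89 W/m².

I ≈ 23.9 W/m²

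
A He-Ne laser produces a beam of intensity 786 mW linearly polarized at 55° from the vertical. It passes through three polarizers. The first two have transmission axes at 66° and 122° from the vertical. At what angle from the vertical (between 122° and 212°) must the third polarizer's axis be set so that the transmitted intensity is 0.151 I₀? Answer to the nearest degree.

θ ≈ 167°

I₁ = I₀ cos²(66° − 55°) = I₀ cos²(11°) = 0.9636 I₀.
I₂ = I₁ cos²(122° − 66°) = 0.9636 I₀ · cos²(56°) = 0.3013 I₀.
Need I₃/I₀ = 0.151, so cos²(θ − 122°) = 0.151 / 0.3013 = 0.5011.
θ − 122° = arccos(√0.5011) = 44.9°, giving θ ≈ 122 + 44.9 = 166.9°.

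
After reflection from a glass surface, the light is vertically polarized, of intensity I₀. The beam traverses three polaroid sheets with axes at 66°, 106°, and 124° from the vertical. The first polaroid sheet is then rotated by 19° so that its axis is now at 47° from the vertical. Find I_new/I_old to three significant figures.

I_new/I_old ≈ 1.27

Before rotation:
By Malus's law, I₁ = I₀ cos²(66° − 0°) = I₀ cos²(66°) = 0.1654 I₀.
I₂ = I₁ cos²(106° − 66°) = 0.1654 I₀ · cos²(40°) = 0.09708 I₀.
I₃ = I₂ cos²(124° − 106°) = 0.09708 I₀ · cos²(18°) = 0.08781 I₀.
After rotation:
I₁ = I₀ cos²(47° − 0°) = I₀ cos²(47°) = 0.4651 I₀.
I₂ = I₁ cos²(106° − 47°) = 0.4651 I₀ · cos²(59°) = 0.1234 I₀.
I₃ = I₂ cos²(124° − 106°) = 0.1234 I₀ · cos²(18°) = 0.1116 I₀.
Ratio = 0.1116 / 0.08781 = 1.271.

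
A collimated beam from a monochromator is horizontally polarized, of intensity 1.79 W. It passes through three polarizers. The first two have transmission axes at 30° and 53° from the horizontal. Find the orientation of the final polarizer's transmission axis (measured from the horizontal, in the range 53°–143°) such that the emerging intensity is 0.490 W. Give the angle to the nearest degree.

θ ≈ 102°

I₁ = I₀ cos²(30° − 0°) = I₀ cos²(30°) = 0.75 I₀.
I₂ = I₁ cos²(53° − 30°) = 0.75 I₀ · cos²(23°) = 0.6355 I₀.
Target fraction: 0.490 / 1.79 W = 0.2737 of I₀.
Need I₃/I₀ = 0.2737, so cos²(θ − 53°) = 0.2737 / 0.6355 = 0.4308.
θ − 53° = arccos(√0.4308) = 49.0°, giving θ ≈ 53 + 49.0 = 102.0°.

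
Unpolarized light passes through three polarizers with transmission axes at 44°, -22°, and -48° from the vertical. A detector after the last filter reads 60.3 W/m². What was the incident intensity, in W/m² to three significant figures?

Unpolarized light through the first polarizer → I₁ = ½ I₀, now polarized at 44°.
I₂ = I₁ cos²(-22° − 44°) = 0.5 I₀ · cos²(66°) = 0.08272 I₀.
I₃ = I₂ cos²(-48° + 22°) = 0.08272 I₀ · cos²(26°) = 0.06682 I₀.
So 60.3 W/m² = 0.06682 I₀, giving I₀ = 60.3/0.06682 = 902.4 W/m².

I₀ ≈ 902 W/m²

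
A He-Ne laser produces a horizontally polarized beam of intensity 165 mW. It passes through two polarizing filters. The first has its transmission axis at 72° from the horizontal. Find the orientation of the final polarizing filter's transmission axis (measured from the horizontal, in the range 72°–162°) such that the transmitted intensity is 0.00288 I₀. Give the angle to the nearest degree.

By Malus's law, I₁ = I₀ cos²(72° − 0°) = I₀ cos²(72°) = 0.09549 I₀.
Need I₂/I₀ = 0.00288, so cos²(θ − 72°) = 0.00288 / 0.09549 = 0.03016.
θ − 72° = arccos(√0.03016) = 80.0°, giving θ ≈ 72 + 80.0 = 152.0°.

θ ≈ 152°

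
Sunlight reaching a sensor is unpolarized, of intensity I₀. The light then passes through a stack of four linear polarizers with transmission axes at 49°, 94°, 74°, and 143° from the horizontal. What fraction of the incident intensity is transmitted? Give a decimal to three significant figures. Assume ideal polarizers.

Unpolarized light through the first polarizer → I₁ = ½ I₀, now polarized at 49°.
I₂ = I₁ cos²(94° − 49°) = 0.5 I₀ · cos²(45°) = 0.25 I₀.
I₃ = I₂ cos²(74° − 94°) = 0.25 I₀ · cos²(20°) = 0.2208 I₀.
I₄ = I₃ cos²(143° − 74°) = 0.2208 I₀ · cos²(69°) = 0.02835 I₀.
Transmitted fraction = 0.02835.

≈ 0.0284 I₀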